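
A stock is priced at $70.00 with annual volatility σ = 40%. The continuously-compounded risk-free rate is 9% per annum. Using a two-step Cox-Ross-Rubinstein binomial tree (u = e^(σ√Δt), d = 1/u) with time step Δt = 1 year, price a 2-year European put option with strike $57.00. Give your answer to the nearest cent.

$5.00

CRR parameters: u = e^(σ√Δt) = e^(0.4·√1) = 1.4918, d = 1/u = 0.6703
Per-period rate: rΔt = 0.09·1 = 0.09, so R = e^0.09 = 1.0942
Risk-neutral probability p = (e^0.09 − 0.6703)/(1.4918 − 0.6703) = 0.4239/0.8215 = 0.5159
Terminal stock prices: S_uu = 155.8, S_ud = 70, S_dd = 31.45
Terminal payoffs (K − S): max(-98.79, 0) = 0, max(-13, 0) = 0, max(25.55, 0) = 25.55
Node u (S = 104.4): V_u = e^(−0.09)·[0.5159·0.0000 + 0.4841·0.0000] = 0.0000
Node d (S = 46.92): V_d = e^(−0.09)·[0.5159·0.0000 + 0.4841·25.5470] = 11.3017
Node 0 (S = 70): V_0 = e^(−0.09)·[0.5159·0.0000 + 0.4841·11.3017] = 4.9998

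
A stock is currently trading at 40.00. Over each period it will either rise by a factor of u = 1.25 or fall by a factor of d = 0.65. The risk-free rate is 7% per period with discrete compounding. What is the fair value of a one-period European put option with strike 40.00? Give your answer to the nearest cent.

Risk-neutral probability p = (1 + 0.07 − 0.65)/(1.25 − 0.65) = 0.4200/0.6000 = 0.7000
Terminal stock prices: S_u = 50, S_d = 26
Terminal payoffs (K − S): max(-10, 0) = 0, max(14, 0) = 14
Node 0 (S = 40): V_0 = 1/1.07·[0.7000·0.0000 + 0.3000·14.0000] = 3.9252

3.93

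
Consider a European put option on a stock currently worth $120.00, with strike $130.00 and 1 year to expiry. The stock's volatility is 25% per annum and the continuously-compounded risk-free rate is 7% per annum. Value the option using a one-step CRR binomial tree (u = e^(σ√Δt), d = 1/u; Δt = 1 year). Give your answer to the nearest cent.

CRR parameters: u = e^(σ√Δt) = e^(0.25·√1) = 1.2840, d = 1/u = 0.7788
Per-period rate: rΔt = 0.07·1 = 0.07, so R = e^0.07 = 1.0725
Risk-neutral probability p = (e^0.07 − 0.7788)/(1.2840 − 0.7788) = 0.2937/0.5052 = 0.5813
Terminal stock prices: S_u = 154.1, S_d = 93.46
Terminal payoffs (K − S): max(-24.08, 0) = 0, max(36.54, 0) = 36.54
Node 0 (S = 120): V_0 = e^(−0.07)·[0.5813·0.0000 + 0.4187·36.5439] = 14.2651

$14.27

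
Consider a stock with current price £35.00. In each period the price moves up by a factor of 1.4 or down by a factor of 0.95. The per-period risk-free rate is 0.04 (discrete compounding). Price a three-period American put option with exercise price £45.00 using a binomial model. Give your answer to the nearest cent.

£10.00

Risk-neutral probability p = (1 + 0.04 − 0.95)/(1.4 − 0.95) = 0.0900/0.4500 = 0.2000
Terminal stock prices: S_uuu = 96.04, S_uud = 65.17, S_udd = 44.22, S_ddd = 30.01
Terminal payoffs (K − S): max(-51.04, 0) = 0, max(-20.17, 0) = 0, max(0.7775, 0) = 0.7775, max(14.99, 0) = 14.99
Node uu (S = 68.6): continuation = 1/1.04·[0.2000·0.0000 + 0.8000·0.0000] = 0.0000; exercise value = 0.0000 ≤ continuation, so V_uu = 0.0000
Node ud (S = 46.55): continuation = 1/1.04·[0.2000·0.0000 + 0.8000·0.7775] = 0.5981; exercise value = 0.0000 ≤ continuation, so V_ud = 0.5981
Node dd (S = 31.59): continuation = 1/1.04·[0.2000·0.7775 + 0.8000·14.9919] = 11.6817; exercise value = 13.4125 > continuation, so V_dd = 13.4125 (exercise)
Node u (S = 49): continuation = 1/1.04·[0.2000·0.0000 + 0.8000·0.5981] = 0.4601; exercise value = 0.0000 ≤ continuation, so V_u = 0.4601
Node d (S = 33.25): continuation = 1/1.04·[0.2000·0.5981 + 0.8000·13.4125] = 10.4323; exercise value = 11.7500 > continuation, so V_d = 11.7500 (exercise)
Node 0 (S = 35): continuation = 1/1.04·[0.2000·0.4601 + 0.8000·11.7500] = 9.1269; exercise value = 10.0000 > continuation, so V_0 = 10.0000 (exercise)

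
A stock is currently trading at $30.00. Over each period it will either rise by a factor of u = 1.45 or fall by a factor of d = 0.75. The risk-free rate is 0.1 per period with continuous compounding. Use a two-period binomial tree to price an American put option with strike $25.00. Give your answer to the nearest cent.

Risk-neutral probability p = (e^0.1 − 0.75)/(1.45 − 0.75) = 0.3552/0.7000 = 0.5074
Terminal stock prices: S_uu = 63.08, S_ud = 32.62, S_dd = 16.88
Terminal payoffs (K − S): max(-38.08, 0) = 0, max(-7.625, 0) = 0, max(8.125, 0) = 8.125
Node u (S = 43.5): continuation = e^(−0.1)·[0.5074·0.0000 + 0.4926·0.0000] = 0.0000; exercise value = 0.0000 ≤ continuation, so V_u = 0.0000
Node d (S = 22.5): continuation = e^(−0.1)·[0.5074·0.0000 + 0.4926·8.1250] = 3.6216; exercise value = 2.5000 ≤ continuation, so V_d = 3.6216
Node 0 (S = 30): continuation = e^(−0.1)·[0.5074·0.0000 + 0.4926·3.6216] = 1.6143; exercise value = 0.0000 ≤ continuation, so V_0 = 1.6143

$1.61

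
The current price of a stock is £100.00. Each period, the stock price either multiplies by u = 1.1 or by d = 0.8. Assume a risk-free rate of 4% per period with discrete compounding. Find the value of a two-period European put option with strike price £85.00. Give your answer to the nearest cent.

Risk-neutral probability p = (1 + 0.04 − 0.8)/(1.1 − 0.8) = 0.2400/0.3000 = 0.8000
Terminal stock prices: S_uu = 121, S_ud = 88, S_dd = 64
Terminal payoffs (K − S): max(-36, 0) = 0, max(-3, 0) = 0, max(21, 0) = 21
Node u (S = 110): V_u = 1/1.04·[0.8000·0.0000 + 0.2000·0.0000] = 0.0000
Node d (S = 80): V_d = 1/1.04·[0.8000·0.0000 + 0.2000·21.0000] = 4.0385
Node 0 (S = 100): V_0 = 1/1.04·[0.8000·0.0000 + 0.2000·4.0385] = 0.7766

£0.78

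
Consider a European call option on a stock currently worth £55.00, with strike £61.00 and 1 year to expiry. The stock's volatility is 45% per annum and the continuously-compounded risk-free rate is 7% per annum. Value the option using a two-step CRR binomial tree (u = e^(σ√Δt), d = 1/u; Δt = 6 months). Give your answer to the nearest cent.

CRR parameters: u = e^(σ√Δt) = e^(0.45·√0.5) = 1.3746, d = 1/u = 0.7275
Per-period rate: rΔt = 0.07·0.5 = 0.035, so R = e^0.035 = 1.0356
Risk-neutral probability p = (e^0.035 − 0.7275)/(1.3746 − 0.7275) = 0.3082/0.6472 = 0.4762
Terminal stock prices: S_uu = 103.9, S_ud = 55, S_dd = 29.11
Terminal payoffs (S − K): max(42.93, 0) = 42.93, max(-6, 0) = 0, max(-31.89, 0) = 0
Node u (S = 75.61): V_u = e^(−0.035)·[0.4762·42.9312 + 0.5238·0.0000] = 19.7387
Node d (S = 40.01): V_d = e^(−0.035)·[0.4762·0.0000 + 0.5238·0.0000] = 0.0000
Node 0 (S = 55): V_0 = e^(−0.035)·[0.4762·19.7387 + 0.5238·0.0000] = 9.0754

£9.08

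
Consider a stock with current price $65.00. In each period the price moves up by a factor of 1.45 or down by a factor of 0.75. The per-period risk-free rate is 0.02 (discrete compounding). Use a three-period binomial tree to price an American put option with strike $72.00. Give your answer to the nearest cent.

$18.06

Risk-neutral probability p = (1 + 0.02 − 0.75)/(1.45 − 0.75) = 0.2700/0.7000 = 0.3857
Terminal stock prices: S_uuu = 198.2, S_uud = 102.5, S_udd = 53.02, S_ddd = 27.42
Terminal payoffs (K − S): max(-126.2, 0) = 0, max(-30.5, 0) = 0, max(18.98, 0) = 18.98, max(44.58, 0) = 44.58
Node uu (S = 136.7): continuation = 1/1.02·[0.3857·0.0000 + 0.6143·0.0000] = 0.0000; exercise value = 0.0000 ≤ continuation, so V_uu = 0.0000
Node ud (S = 70.69): continuation = 1/1.02·[0.3857·0.0000 + 0.6143·18.9844] = 11.4332; exercise value = 1.3125 ≤ continuation, so V_ud = 11.4332
Node dd (S = 36.56): continuation = 1/1.02·[0.3857·18.9844 + 0.6143·44.5781] = 34.0257; exercise value = 35.4375 > continuation, so V_dd = 35.4375 (exercise)
Node u (S = 94.25): continuation = 1/1.02·[0.3857·0.0000 + 0.6143·11.4332] = 6.8855; exercise value = 0.0000 ≤ continuation, so V_u = 6.8855
Node d (S = 48.75): continuation = 1/1.02·[0.3857·11.4332 + 0.6143·35.4375] = 25.6654; exercise value = 23.2500 ≤ continuation, so V_d = 25.6654
Node 0 (S = 65): continuation = 1/1.02·[0.3857·6.8855 + 0.6143·25.6654] = 18.0605; exercise value = 7.0000 ≤ continuation, so V_0 = 18.0605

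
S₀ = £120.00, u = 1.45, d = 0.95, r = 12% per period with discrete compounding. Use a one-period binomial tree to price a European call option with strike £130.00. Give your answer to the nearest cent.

£13.36

Risk-neutral probability p = (1 + 0.12 − 0.95)/(1.45 − 0.95) = 0.1700/0.5000 = 0.3400
Terminal stock prices: S_u = 174, S_d = 114
Terminal payoffs (S − K): max(44, 0) = 44, max(-16, 0) = 0
Node 0 (S = 120): V_0 = 1/1.12·[0.3400·44.0000 + 0.6600·0.0000] = 13.3571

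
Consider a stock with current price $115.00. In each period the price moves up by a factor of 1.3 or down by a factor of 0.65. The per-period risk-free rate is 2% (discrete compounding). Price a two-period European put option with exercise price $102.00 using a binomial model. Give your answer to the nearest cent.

$11.80

Risk-neutral probability p = (1 + 0.02 − 0.65)/(1.3 − 0.65) = 0.3700/0.6500 = 0.5692
Terminal stock prices: S_uu = 194.4, S_ud = 97.17, S_dd = 48.59
Terminal payoffs (K − S): max(-92.35, 0) = 0, max(4.825, 0) = 4.825, max(53.41, 0) = 53.41
Node u (S = 149.5): V_u = 1/1.02·[0.5692·0.0000 + 0.4308·4.8250] = 2.0377
Node d (S = 74.75): V_d = 1/1.02·[0.5692·4.8250 + 0.4308·53.4125] = 25.2500
Node 0 (S = 115): V_0 = 1/1.02·[0.5692·2.0377 + 0.4308·25.2500] = 11.8008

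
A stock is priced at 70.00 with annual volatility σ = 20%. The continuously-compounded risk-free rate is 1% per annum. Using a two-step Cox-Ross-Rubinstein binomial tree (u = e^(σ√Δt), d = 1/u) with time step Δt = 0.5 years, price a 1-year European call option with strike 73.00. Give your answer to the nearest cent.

4.58

CRR parameters: u = e^(σ√Δt) = e^(0.2·√0.5) = 1.1519, d = 1/u = 0.8681
Per-period rate: rΔt = 0.01·0.5 = 0.005, so R = e^0.005 = 1.0050
Risk-neutral probability p = (e^0.005 − 0.8681)/(1.1519 − 0.8681) = 0.1369/0.2838 = 0.4824
Terminal stock prices: S_uu = 92.88, S_ud = 70, S_dd = 52.75
Terminal payoffs (S − K): max(19.88, 0) = 19.88, max(-3, 0) = 0, max(-20.25, 0) = 0
Node u (S = 80.63): V_u = e^(−0.005)·[0.4824·19.8828 + 0.5176·0.0000] = 9.5429
Node d (S = 60.77): V_d = e^(−0.005)·[0.4824·0.0000 + 0.5176·0.0000] = 0.0000
Node 0 (S = 70): V_0 = e^(−0.005)·[0.4824·9.5429 + 0.5176·0.0000] = 4.5802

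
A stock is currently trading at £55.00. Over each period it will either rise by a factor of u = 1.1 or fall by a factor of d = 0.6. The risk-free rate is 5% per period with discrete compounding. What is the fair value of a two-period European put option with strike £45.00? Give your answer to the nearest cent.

£1.65

Risk-neutral probability p = (1 + 0.05 − 0.6)/(1.1 − 0.6) = 0.4500/0.5000 = 0.9000
Terminal stock prices: S_uu = 66.55, S_ud = 36.3, S_dd = 19.8
Terminal payoffs (K − S): max(-21.55, 0) = 0, max(8.7, 0) = 8.7, max(25.2, 0) = 25.2
Node u (S = 60.5): V_u = 1/1.05·[0.9000·0.0000 + 0.1000·8.7000] = 0.8286
Node d (S = 33): V_d = 1/1.05·[0.9000·8.7000 + 0.1000·25.2000] = 9.8571
Node 0 (S = 55): V_0 = 1/1.05·[0.9000·0.8286 + 0.1000·9.8571] = 1.6490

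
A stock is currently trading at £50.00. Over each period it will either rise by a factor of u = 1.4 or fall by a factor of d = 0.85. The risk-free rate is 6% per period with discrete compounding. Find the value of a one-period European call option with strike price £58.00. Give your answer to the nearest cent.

£4.32

Risk-neutral probability p = (1 + 0.06 − 0.85)/(1.4 − 0.85) = 0.2100/0.5500 = 0.3818
Terminal stock prices: S_u = 70, S_d = 42.5
Terminal payoffs (S − K): max(12, 0) = 12, max(-15.5, 0) = 0
Node 0 (S = 50): V_0 = 1/1.06·[0.3818·12.0000 + 0.6182·0.0000] = 4.3225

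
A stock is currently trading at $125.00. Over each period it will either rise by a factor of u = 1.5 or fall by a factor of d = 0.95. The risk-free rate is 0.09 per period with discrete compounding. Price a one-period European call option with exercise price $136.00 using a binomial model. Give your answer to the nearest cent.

Risk-neutral probability p = (1 + 0.09 − 0.95)/(1.5 − 0.95) = 0.1400/0.5500 = 0.2545
Terminal stock prices: S_u = 187.5, S_d = 118.8
Terminal payoffs (S − K): max(51.5, 0) = 51.5, max(-17.25, 0) = 0
Node 0 (S = 125): V_0 = 1/1.09·[0.2545·51.5000 + 0.7455·0.0000] = 12.0267

$12.03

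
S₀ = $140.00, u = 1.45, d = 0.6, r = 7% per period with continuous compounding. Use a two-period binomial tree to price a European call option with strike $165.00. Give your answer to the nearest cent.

$34.75

Risk-neutral probability p = (e^0.07 − 0.6)/(1.45 − 0.6) = 0.4725/0.8500 = 0.5559
Terminal stock prices: S_uu = 294.4, S_ud = 121.8, S_dd = 50.4
Terminal payoffs (S − K): max(129.4, 0) = 129.4, max(-43.2, 0) = 0, max(-114.6, 0) = 0
Node u (S = 203): V_u = e^(−0.07)·[0.5559·129.3500 + 0.4441·0.0000] = 67.0434
Node d (S = 84): V_d = e^(−0.07)·[0.5559·0.0000 + 0.4441·0.0000] = 0.0000
Node 0 (S = 140): V_0 = e^(−0.07)·[0.5559·67.0434 + 0.4441·0.0000] = 34.7493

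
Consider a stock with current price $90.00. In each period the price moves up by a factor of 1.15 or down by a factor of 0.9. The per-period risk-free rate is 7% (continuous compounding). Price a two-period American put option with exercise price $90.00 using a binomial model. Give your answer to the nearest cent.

$2.60

Risk-neutral probability p = (e^0.07 − 0.9)/(1.15 − 0.9) = 0.1725/0.2500 = 0.6900
Terminal stock prices: S_uu = 119, S_ud = 93.15, S_dd = 72.9
Terminal payoffs (K − S): max(-29.02, 0) = 0, max(-3.15, 0) = 0, max(17.1, 0) = 17.1
Node u (S = 103.5): continuation = e^(−0.07)·[0.6900·0.0000 + 0.3100·0.0000] = 0.0000; exercise value = 0.0000 ≤ continuation, so V_u = 0.0000
Node d (S = 81): continuation = e^(−0.07)·[0.6900·0.0000 + 0.3100·17.1000] = 4.9421; exercise value = 9.0000 > continuation, so V_d = 9.0000 (exercise)
Node 0 (S = 90): continuation = e^(−0.07)·[0.6900·0.0000 + 0.3100·9.0000] = 2.6011; exercise value = 0.0000 ≤ continuation, so V_0 = 2.6011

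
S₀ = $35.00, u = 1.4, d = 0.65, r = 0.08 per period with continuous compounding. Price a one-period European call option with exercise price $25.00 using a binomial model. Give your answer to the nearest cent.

$12.80

Risk-neutral probability p = (e^0.08 − 0.65)/(1.4 − 0.65) = 0.4333/0.7500 = 0.5777
Terminal stock prices: S_u = 49, S_d = 22.75
Terminal payoffs (S − K): max(24, 0) = 24, max(-2.25, 0) = 0
Node 0 (S = 35): V_0 = e^(−0.08)·[0.5777·24.0000 + 0.4223·0.0000] = 12.7992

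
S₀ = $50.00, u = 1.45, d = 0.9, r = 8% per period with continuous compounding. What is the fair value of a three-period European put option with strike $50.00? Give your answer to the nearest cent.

Risk-neutral probability p = (e^0.08 − 0.9)/(1.45 − 0.9) = 0.1833/0.5500 = 0.3332
Terminal stock prices: S_uuu = 152.4, S_uud = 94.61, S_udd = 58.73, S_ddd = 36.45
Terminal payoffs (K − S): max(-102.4, 0) = 0, max(-44.61, 0) = 0, max(-8.725, 0) = 0, max(13.55, 0) = 13.55
Node uu (S = 105.1): V_uu = e^(−0.08)·[0.3332·0.0000 + 0.6668·0.0000] = 0.0000
Node ud (S = 65.25): V_ud = e^(−0.08)·[0.3332·0.0000 + 0.6668·0.0000] = 0.0000
Node dd (S = 40.5): V_dd = e^(−0.08)·[0.3332·0.0000 + 0.6668·13.5500] = 8.3399
Node u (S = 72.5): V_u = e^(−0.08)·[0.3332·0.0000 + 0.6668·0.0000] = 0.0000
Node d (S = 45): V_d = e^(−0.08)·[0.3332·0.0000 + 0.6668·8.3399] = 5.1331
Node 0 (S = 50): V_0 = e^(−0.08)·[0.3332·0.0000 + 0.6668·5.1331] = 3.1594

$3.16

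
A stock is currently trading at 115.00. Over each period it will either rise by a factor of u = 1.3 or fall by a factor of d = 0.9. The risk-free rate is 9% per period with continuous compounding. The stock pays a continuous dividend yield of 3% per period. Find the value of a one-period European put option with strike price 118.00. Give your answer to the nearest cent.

Per-period risk-free factor R = e^0.09 = 1.0942; dividend-adjusted growth = e^(0.09−0.03) = 1.0618.
Risk-neutral probability p = (1.0618 − 0.9)/(1.3 − 0.9) = 0.1618/0.4000 = 0.4046
Terminal stock prices: S_u = 149.5, S_d = 103.5
Terminal payoffs (K − S): max(-31.5, 0) = 0, max(14.5, 0) = 14.5
Node 0 (S = 115): V_0 = e^(−0.09)·[0.4046·0.0000 + 0.5954·14.5000] = 7.8904

7.89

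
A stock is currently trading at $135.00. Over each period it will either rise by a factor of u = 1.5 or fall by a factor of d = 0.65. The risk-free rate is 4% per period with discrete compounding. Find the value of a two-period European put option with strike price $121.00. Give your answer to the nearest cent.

$17.32

Risk-neutral probability p = (1 + 0.04 − 0.65)/(1.5 − 0.65) = 0.3900/0.8500 = 0.4588
Terminal stock prices: S_uu = 303.8, S_ud = 131.6, S_dd = 57.04
Terminal payoffs (K − S): max(-182.8, 0) = 0, max(-10.62, 0) = 0, max(63.96, 0) = 63.96
Node u (S = 202.5): V_u = 1/1.04·[0.4588·0.0000 + 0.5412·0.0000] = 0.0000
Node d (S = 87.75): V_d = 1/1.04·[0.4588·0.0000 + 0.5412·63.9625] = 33.2837
Node 0 (S = 135): V_0 = 1/1.04·[0.4588·0.0000 + 0.5412·33.2837] = 17.3195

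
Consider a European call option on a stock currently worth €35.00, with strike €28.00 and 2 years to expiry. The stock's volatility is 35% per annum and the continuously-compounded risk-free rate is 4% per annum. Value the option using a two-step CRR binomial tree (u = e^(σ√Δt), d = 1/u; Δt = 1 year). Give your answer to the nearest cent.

€11.90

CRR parameters: u = e^(σ√Δt) = e^(0.35·√1) = 1.4191, d = 1/u = 0.7047
Per-period rate: rΔt = 0.04·1 = 0.04, so R = e^0.04 = 1.0408
Risk-neutral probability p = (e^0.04 − 0.7047)/(1.4191 − 0.7047) = 0.3361/0.7144 = 0.4705
Terminal stock prices: S_uu = 70.48, S_ud = 35, S_dd = 17.38
Terminal payoffs (S − K): max(42.48, 0) = 42.48, max(7, 0) = 7, max(-10.62, 0) = 0
Node u (S = 49.67): V_u = e^(−0.04)·[0.4705·42.4813 + 0.5295·7.0000] = 22.7653
Node d (S = 24.66): V_d = e^(−0.04)·[0.4705·7.0000 + 0.5295·0.0000] = 3.1644
Node 0 (S = 35): V_0 = e^(−0.04)·[0.4705·22.7653 + 0.5295·3.1644] = 11.9011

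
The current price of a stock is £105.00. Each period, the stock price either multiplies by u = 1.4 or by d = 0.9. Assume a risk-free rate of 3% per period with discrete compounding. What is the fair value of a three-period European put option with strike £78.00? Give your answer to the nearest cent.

Risk-neutral probability p = (1 + 0.03 − 0.9)/(1.4 − 0.9) = 0.1300/0.5000 = 0.2600
Terminal stock prices: S_uuu = 288.1, S_uud = 185.2, S_udd = 119.1, S_ddd = 76.55
Terminal payoffs (K − S): max(-210.1, 0) = 0, max(-107.2, 0) = 0, max(-41.07, 0) = 0, max(1.455, 0) = 1.455
Node uu (S = 205.8): V_uu = 1/1.03·[0.2600·0.0000 + 0.7400·0.0000] = 0.0000
Node ud (S = 132.3): V_ud = 1/1.03·[0.2600·0.0000 + 0.7400·0.0000] = 0.0000
Node dd (S = 85.05): V_dd = 1/1.03·[0.2600·0.0000 + 0.7400·1.4550] = 1.0453
Node u (S = 147): V_u = 1/1.03·[0.2600·0.0000 + 0.7400·0.0000] = 0.0000
Node d (S = 94.5): V_d = 1/1.03·[0.2600·0.0000 + 0.7400·1.0453] = 0.7510
Node 0 (S = 105): V_0 = 1/1.03·[0.2600·0.0000 + 0.7400·0.7510] = 0.5396

£0.54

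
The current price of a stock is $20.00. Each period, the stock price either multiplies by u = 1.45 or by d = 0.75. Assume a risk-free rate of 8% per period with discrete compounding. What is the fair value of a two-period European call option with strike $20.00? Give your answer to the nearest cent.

Risk-neutral probability p = (1 + 0.08 − 0.75)/(1.45 − 0.75) = 0.3300/0.7000 = 0.4714
Terminal stock prices: S_uu = 42.05, S_ud = 21.75, S_dd = 11.25
Terminal payoffs (S − K): max(22.05, 0) = 22.05, max(1.75, 0) = 1.75, max(-8.75, 0) = 0
Node u (S = 29): V_u = 1/1.08·[0.4714·22.0500 + 0.5286·1.7500] = 10.4815
Node d (S = 15): V_d = 1/1.08·[0.4714·1.7500 + 0.5286·0.0000] = 0.7639
Node 0 (S = 20): V_0 = 1/1.08·[0.4714·10.4815 + 0.5286·0.7639] = 4.9491

$4.95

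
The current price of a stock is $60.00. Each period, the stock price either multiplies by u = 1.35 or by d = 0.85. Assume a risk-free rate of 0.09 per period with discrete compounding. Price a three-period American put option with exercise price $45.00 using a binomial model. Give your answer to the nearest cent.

Risk-neutral probability p = (1 + 0.09 − 0.85)/(1.35 − 0.85) = 0.2400/0.5000 = 0.4800
Terminal stock prices: S_uuu = 147.6, S_uud = 92.95, S_udd = 58.52, S_ddd = 36.85
Terminal payoffs (K − S): max(-102.6, 0) = 0, max(-47.95, 0) = 0, max(-13.52, 0) = 0, max(8.153, 0) = 8.153
Node uu (S = 109.4): continuation = 1/1.09·[0.4800·0.0000 + 0.5200·0.0000] = 0.0000; exercise value = 0.0000 ≤ continuation, so V_uu = 0.0000
Node ud (S = 68.85): continuation = 1/1.09·[0.4800·0.0000 + 0.5200·0.0000] = 0.0000; exercise value = 0.0000 ≤ continuation, so V_ud = 0.0000
Node dd (S = 43.35): continuation = 1/1.09·[0.4800·0.0000 + 0.5200·8.1525] = 3.8893; exercise value = 1.6500 ≤ continuation, so V_dd = 3.8893
Node u (S = 81): continuation = 1/1.09·[0.4800·0.0000 + 0.5200·0.0000] = 0.0000; exercise value = 0.0000 ≤ continuation, so V_u = 0.0000
Node d (S = 51): continuation = 1/1.09·[0.4800·0.0000 + 0.5200·3.8893] = 1.8554; exercise value = 0.0000 ≤ continuation, so V_d = 1.8554
Node 0 (S = 60): continuation = 1/1.09·[0.4800·0.0000 + 0.5200·1.8554] = 0.8852; exercise value = 0.0000 ≤ continuation, so V_0 = 0.8852

$0.89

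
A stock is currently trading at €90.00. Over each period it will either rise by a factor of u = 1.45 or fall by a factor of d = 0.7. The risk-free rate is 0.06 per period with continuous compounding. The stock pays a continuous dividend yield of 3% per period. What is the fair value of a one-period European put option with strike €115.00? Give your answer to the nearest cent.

€27.39

Per-period risk-free factor R = e^0.06 = 1.0618; dividend-adjusted growth = e^(0.06−0.03) = 1.0305.
Risk-neutral probability p = (1.0305 − 0.7)/(1.45 − 0.7) = 0.3305/0.7500 = 0.4406
Terminal stock prices: S_u = 130.5, S_d = 63
Terminal payoffs (K − S): max(-15.5, 0) = 0, max(52, 0) = 52
Node 0 (S = 90): V_0 = e^(−0.06)·[0.4406·0.0000 + 0.5594·52.0000] = 27.3945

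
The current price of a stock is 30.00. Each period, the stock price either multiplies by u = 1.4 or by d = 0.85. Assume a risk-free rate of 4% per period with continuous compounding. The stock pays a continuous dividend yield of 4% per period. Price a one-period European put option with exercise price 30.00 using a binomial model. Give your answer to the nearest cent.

3.14

Per-period risk-free factor R = e^0.04 = 1.0408; dividend-adjusted growth = e^(0.04−0.04) = 1.0000.
Risk-neutral probability p = (1.0000 − 0.85)/(1.4 − 0.85) = 0.1500/0.5500 = 0.2727
Terminal stock prices: S_u = 42, S_d = 25.5
Terminal payoffs (K − S): max(-12, 0) = 0, max(4.5, 0) = 4.5
Node 0 (S = 30): V_0 = e^(−0.04)·[0.2727·0.0000 + 0.7273·4.5000] = 3.1444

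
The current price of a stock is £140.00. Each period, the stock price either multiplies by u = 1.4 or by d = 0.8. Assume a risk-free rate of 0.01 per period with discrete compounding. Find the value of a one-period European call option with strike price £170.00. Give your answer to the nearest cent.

£9.01

Risk-neutral probability p = (1 + 0.01 − 0.8)/(1.4 − 0.8) = 0.2100/0.6000 = 0.3500
Terminal stock prices: S_u = 196, S_d = 112
Terminal payoffs (S − K): max(26, 0) = 26, max(-58, 0) = 0
Node 0 (S = 140): V_0 = 1/1.01·[0.3500·26.0000 + 0.6500·0.0000] = 9.0099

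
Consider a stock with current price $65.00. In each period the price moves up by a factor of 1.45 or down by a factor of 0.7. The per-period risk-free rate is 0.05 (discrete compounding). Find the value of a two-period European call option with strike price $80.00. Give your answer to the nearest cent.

Risk-neutral probability p = (1 + 0.05 − 0.7)/(1.45 − 0.7) = 0.3500/0.7500 = 0.4667
Terminal stock prices: S_uu = 136.7, S_ud = 65.97, S_dd = 31.85
Terminal payoffs (S − K): max(56.66, 0) = 56.66, max(-14.03, 0) = 0, max(-48.15, 0) = 0
Node u (S = 94.25): V_u = 1/1.05·[0.4667·56.6625 + 0.5333·0.0000] = 25.1833
Node d (S = 45.5): V_d = 1/1.05·[0.4667·0.0000 + 0.5333·0.0000] = 0.0000
Node 0 (S = 65): V_0 = 1/1.05·[0.4667·25.1833 + 0.5333·0.0000] = 11.1926

$11.19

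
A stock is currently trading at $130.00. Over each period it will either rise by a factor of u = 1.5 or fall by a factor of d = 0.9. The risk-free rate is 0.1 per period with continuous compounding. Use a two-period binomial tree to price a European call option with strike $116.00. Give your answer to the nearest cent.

Risk-neutral probability p = (e^0.1 − 0.9)/(1.5 − 0.9) = 0.2052/0.6000 = 0.3420
Terminal stock prices: S_uu = 292.5, S_ud = 175.5, S_dd = 105.3
Terminal payoffs (S − K): max(176.5, 0) = 176.5, max(59.5, 0) = 59.5, max(-10.7, 0) = 0
Node u (S = 195): V_u = e^(−0.1)·[0.3420·176.5000 + 0.6580·59.5000] = 90.0389
Node d (S = 117): V_d = e^(−0.1)·[0.3420·59.5000 + 0.6580·0.0000] = 18.4099
Node 0 (S = 130): V_0 = e^(−0.1)·[0.3420·90.0389 + 0.6580·18.4099] = 38.8207

$38.82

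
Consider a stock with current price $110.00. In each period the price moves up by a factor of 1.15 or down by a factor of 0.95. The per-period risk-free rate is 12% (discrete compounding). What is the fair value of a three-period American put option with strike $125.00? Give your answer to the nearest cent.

$15.00

Risk-neutral probability p = (1 + 0.12 − 0.95)/(1.15 − 0.95) = 0.1700/0.2000 = 0.8500
Terminal stock prices: S_uuu = 167.3, S_uud = 138.2, S_udd = 114.2, S_ddd = 94.31
Terminal payoffs (K − S): max(-42.3, 0) = 0, max(-13.2, 0) = 0, max(10.83, 0) = 10.83, max(30.69, 0) = 30.69
Node uu (S = 145.5): continuation = 1/1.12·[0.8500·0.0000 + 0.1500·0.0000] = 0.0000; exercise value = 0.0000 ≤ continuation, so V_uu = 0.0000
Node ud (S = 120.2): continuation = 1/1.12·[0.8500·0.0000 + 0.1500·10.8338] = 1.4509; exercise value = 4.8250 > continuation, so V_ud = 4.8250 (exercise)
Node dd (S = 99.27): continuation = 1/1.12·[0.8500·10.8338 + 0.1500·30.6888] = 12.3321; exercise value = 25.7250 > continuation, so V_dd = 25.7250 (exercise)
Node u (S = 126.5): continuation = 1/1.12·[0.8500·0.0000 + 0.1500·4.8250] = 0.6462; exercise value = 0.0000 ≤ continuation, so V_u = 0.6462
Node d (S = 104.5): continuation = 1/1.12·[0.8500·4.8250 + 0.1500·25.7250] = 7.1071; exercise value = 20.5000 > continuation, so V_d = 20.5000 (exercise)
Node 0 (S = 110): continuation = 1/1.12·[0.8500·0.6462 + 0.1500·20.5000] = 3.2360; exercise value = 15.0000 > continuation, so V_0 = 15.0000 (exercise)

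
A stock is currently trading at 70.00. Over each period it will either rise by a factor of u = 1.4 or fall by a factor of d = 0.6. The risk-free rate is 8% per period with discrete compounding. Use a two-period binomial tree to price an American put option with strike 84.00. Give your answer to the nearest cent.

20.74

Risk-neutral probability p = (1 + 0.08 − 0.6)/(1.4 − 0.6) = 0.4800/0.8000 = 0.6000
Terminal stock prices: S_uu = 137.2, S_ud = 58.8, S_dd = 25.2
Terminal payoffs (K − S): max(-53.2, 0) = 0, max(25.2, 0) = 25.2, max(58.8, 0) = 58.8
Node u (S = 98): continuation = 1/1.08·[0.6000·0.0000 + 0.4000·25.2000] = 9.3333; exercise value = 0.0000 ≤ continuation, so V_u = 9.3333
Node d (S = 42): continuation = 1/1.08·[0.6000·25.2000 + 0.4000·58.8000] = 35.7778; exercise value = 42.0000 > continuation, so V_d = 42.0000 (exercise)
Node 0 (S = 70): continuation = 1/1.08·[0.6000·9.3333 + 0.4000·42.0000] = 20.7407; exercise value = 14.0000 ≤ continuation, so V_0 = 20.7407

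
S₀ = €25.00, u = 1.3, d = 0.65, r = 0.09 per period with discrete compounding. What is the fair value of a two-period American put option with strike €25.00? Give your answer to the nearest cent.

Risk-neutral probability p = (1 + 0.09 − 0.65)/(1.3 − 0.65) = 0.4400/0.6500 = 0.6769
Terminal stock prices: S_uu = 42.25, S_ud = 21.12, S_dd = 10.56
Terminal payoffs (K − S): max(-17.25, 0) = 0, max(3.875, 0) = 3.875, max(14.44, 0) = 14.44
Node u (S = 32.5): continuation = 1/1.09·[0.6769·0.0000 + 0.3231·3.8750] = 1.1486; exercise value = 0.0000 ≤ continuation, so V_u = 1.1486
Node d (S = 16.25): continuation = 1/1.09·[0.6769·3.8750 + 0.3231·14.4375] = 6.6858; exercise value = 8.7500 > continuation, so V_d = 8.7500 (exercise)
Node 0 (S = 25): continuation = 1/1.09·[0.6769·1.1486 + 0.3231·8.7500] = 3.3068; exercise value = 0.0000 ≤ continuation, so V_0 = 3.3068

€3.31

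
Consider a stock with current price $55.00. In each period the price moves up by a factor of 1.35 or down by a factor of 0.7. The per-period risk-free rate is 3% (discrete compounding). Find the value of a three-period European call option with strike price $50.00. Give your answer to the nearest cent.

$17.24

Risk-neutral probability p = (1 + 0.03 − 0.7)/(1.35 − 0.7) = 0.3300/0.6500 = 0.5077
Terminal stock prices: S_uuu = 135.3, S_uud = 70.17, S_udd = 36.38, S_ddd = 18.86
Terminal payoffs (S − K): max(85.32, 0) = 85.32, max(20.17, 0) = 20.17, max(-13.62, 0) = 0, max(-31.14, 0) = 0
Node uu (S = 100.2): V_uu = 1/1.03·[0.5077·85.3206 + 0.4923·20.1663] = 51.6938
Node ud (S = 51.97): V_ud = 1/1.03·[0.5077·20.1663 + 0.4923·0.0000] = 9.9400
Node dd (S = 26.95): V_dd = 1/1.03·[0.5077·0.0000 + 0.4923·0.0000] = 0.0000
Node u (S = 74.25): V_u = 1/1.03·[0.5077·51.6938 + 0.4923·9.9400] = 30.2312
Node d (S = 38.5): V_d = 1/1.03·[0.5077·9.9400 + 0.4923·0.0000] = 4.8995
Node 0 (S = 55): V_0 = 1/1.03·[0.5077·30.2312 + 0.4923·4.8995] = 17.2429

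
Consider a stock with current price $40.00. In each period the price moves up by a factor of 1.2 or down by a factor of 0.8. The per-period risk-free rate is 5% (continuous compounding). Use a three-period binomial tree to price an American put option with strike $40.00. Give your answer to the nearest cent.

$3.52

Risk-neutral probability p = (e^0.05 − 0.8)/(1.2 − 0.8) = 0.2513/0.4000 = 0.6282
Terminal stock prices: S_uuu = 69.12, S_uud = 46.08, S_udd = 30.72, S_ddd = 20.48
Terminal payoffs (K − S): max(-29.12, 0) = 0, max(-6.08, 0) = 0, max(9.28, 0) = 9.28, max(19.52, 0) = 19.52
Node uu (S = 57.6): continuation = e^(−0.05)·[0.6282·0.0000 + 0.3718·0.0000] = 0.0000; exercise value = 0.0000 ≤ continuation, so V_uu = 0.0000
Node ud (S = 38.4): continuation = e^(−0.05)·[0.6282·0.0000 + 0.3718·9.2800] = 3.2822; exercise value = 1.6000 ≤ continuation, so V_ud = 3.2822
Node dd (S = 25.6): continuation = e^(−0.05)·[0.6282·9.2800 + 0.3718·19.5200] = 12.4492; exercise value = 14.4000 > continuation, so V_dd = 14.4000 (exercise)
Node u (S = 48): continuation = e^(−0.05)·[0.6282·0.0000 + 0.3718·3.2822] = 1.1609; exercise value = 0.0000 ≤ continuation, so V_u = 1.1609
Node d (S = 32): continuation = e^(−0.05)·[0.6282·3.2822 + 0.3718·14.4000] = 7.0544; exercise value = 8.0000 > continuation, so V_d = 8.0000 (exercise)
Node 0 (S = 40): continuation = e^(−0.05)·[0.6282·1.1609 + 0.3718·8.0000] = 3.5232; exercise value = 0.0000 ≤ continuation, so V_0 = 3.5232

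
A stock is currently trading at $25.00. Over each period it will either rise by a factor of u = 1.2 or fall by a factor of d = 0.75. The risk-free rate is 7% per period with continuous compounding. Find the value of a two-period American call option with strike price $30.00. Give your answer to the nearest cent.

$2.68

Risk-neutral probability p = (e^0.07 − 0.75)/(1.2 − 0.75) = 0.3225/0.4500 = 0.7167
Terminal stock prices: S_uu = 36, S_ud = 22.5, S_dd = 14.06
Terminal payoffs (S − K): max(6, 0) = 6, max(-7.5, 0) = 0, max(-15.94, 0) = 0
Node u (S = 30): continuation = e^(−0.07)·[0.7167·6.0000 + 0.2833·0.0000] = 4.0094; exercise value = 0.0000 ≤ continuation, so V_u = 4.0094
Node d (S = 18.75): continuation = e^(−0.07)·[0.7167·0.0000 + 0.2833·0.0000] = 0.0000; exercise value = 0.0000 ≤ continuation, so V_d = 0.0000
Node 0 (S = 25): continuation = e^(−0.07)·[0.7167·4.0094 + 0.2833·0.0000] = 2.6792; exercise value = 0.0000 ≤ continuation, so V_0 = 2.6792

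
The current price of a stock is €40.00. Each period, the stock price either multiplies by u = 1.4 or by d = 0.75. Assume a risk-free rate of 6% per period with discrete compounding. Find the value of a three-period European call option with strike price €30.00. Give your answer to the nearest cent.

€16.39

Risk-neutral probability p = (1 + 0.06 − 0.75)/(1.4 − 0.75) = 0.3100/0.6500 = 0.4769
Terminal stock prices: S_uuu = 109.8, S_uud = 58.8, S_udd = 31.5, S_ddd = 16.88
Terminal payoffs (S − K): max(79.76, 0) = 79.76, max(28.8, 0) = 28.8, max(1.5, 0) = 1.5, max(-13.12, 0) = 0
Node uu (S = 78.4): V_uu = 1/1.06·[0.4769·79.7600 + 0.5231·28.8000] = 50.0981
Node ud (S = 42): V_ud = 1/1.06·[0.4769·28.8000 + 0.5231·1.5000] = 13.6981
Node dd (S = 22.5): V_dd = 1/1.06·[0.4769·1.5000 + 0.5231·0.0000] = 0.6749
Node u (S = 56): V_u = 1/1.06·[0.4769·50.0981 + 0.5231·13.6981] = 29.3001
Node d (S = 30): V_d = 1/1.06·[0.4769·13.6981 + 0.5231·0.6749] = 6.4962
Node 0 (S = 40): V_0 = 1/1.06·[0.4769·29.3001 + 0.5231·6.4962] = 16.3886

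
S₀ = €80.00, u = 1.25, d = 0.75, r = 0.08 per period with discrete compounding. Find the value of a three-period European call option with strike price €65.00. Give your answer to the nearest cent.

Risk-neutral probability p = (1 + 0.08 − 0.75)/(1.25 − 0.75) = 0.3300/0.5000 = 0.6600
Terminal stock prices: S_uuu = 156.2, S_uud = 93.75, S_udd = 56.25, S_ddd = 33.75
Terminal payoffs (S − K): max(91.25, 0) = 91.25, max(28.75, 0) = 28.75, max(-8.75, 0) = 0, max(-31.25, 0) = 0
Node uu (S = 125): V_uu = 1/1.08·[0.6600·91.2500 + 0.3400·28.7500] = 64.8148
Node ud (S = 75): V_ud = 1/1.08·[0.6600·28.7500 + 0.3400·0.0000] = 17.5694
Node dd (S = 45): V_dd = 1/1.08·[0.6600·0.0000 + 0.3400·0.0000] = 0.0000
Node u (S = 100): V_u = 1/1.08·[0.6600·64.8148 + 0.3400·17.5694] = 45.1402
Node d (S = 60): V_d = 1/1.08·[0.6600·17.5694 + 0.3400·0.0000] = 10.7369
Node 0 (S = 80): V_0 = 1/1.08·[0.6600·45.1402 + 0.3400·10.7369] = 30.9658

€30.97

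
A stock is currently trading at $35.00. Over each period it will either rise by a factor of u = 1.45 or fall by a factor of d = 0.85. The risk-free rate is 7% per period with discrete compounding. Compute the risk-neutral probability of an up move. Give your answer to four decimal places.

p = 0.3667

Risk-neutral probability p = (1 + 0.07 − 0.85)/(1.45 − 0.85) = 0.2200/0.6000 = 0.3667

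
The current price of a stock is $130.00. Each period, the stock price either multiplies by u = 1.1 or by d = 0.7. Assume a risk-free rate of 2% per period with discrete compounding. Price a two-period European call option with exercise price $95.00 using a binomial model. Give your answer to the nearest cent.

Risk-neutral probability p = (1 + 0.02 − 0.7)/(1.1 − 0.7) = 0.3200/0.4000 = 0.8000
Terminal stock prices: S_uu = 157.3, S_ud = 100.1, S_dd = 63.7
Terminal payoffs (S − K): max(62.3, 0) = 62.3, max(5.1, 0) = 5.1, max(-31.3, 0) = 0
Node u (S = 143): V_u = 1/1.02·[0.8000·62.3000 + 0.2000·5.1000] = 49.8627
Node d (S = 91): V_d = 1/1.02·[0.8000·5.1000 + 0.2000·0.0000] = 4.0000
Node 0 (S = 130): V_0 = 1/1.02·[0.8000·49.8627 + 0.2000·4.0000] = 39.8923

$39.89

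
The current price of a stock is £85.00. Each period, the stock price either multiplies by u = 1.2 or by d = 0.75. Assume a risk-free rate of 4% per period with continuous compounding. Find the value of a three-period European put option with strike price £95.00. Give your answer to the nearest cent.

Risk-neutral probability p = (e^0.04 − 0.75)/(1.2 − 0.75) = 0.2908/0.4500 = 0.6462
Terminal stock prices: S_uuu = 146.9, S_uud = 91.8, S_udd = 57.38, S_ddd = 35.86
Terminal payoffs (K − S): max(-51.88, 0) = 0, max(3.2, 0) = 3.2, max(37.62, 0) = 37.62, max(59.14, 0) = 59.14
Node uu (S = 122.4): V_uu = e^(−0.04)·[0.6462·0.0000 + 0.3538·3.2000] = 1.0876
Node ud (S = 76.5): V_ud = e^(−0.04)·[0.6462·3.2000 + 0.3538·37.6250] = 14.7750
Node dd (S = 47.81): V_dd = e^(−0.04)·[0.6462·37.6250 + 0.3538·59.1406] = 43.4625
Node u (S = 102): V_u = e^(−0.04)·[0.6462·1.0876 + 0.3538·14.7750] = 5.6971
Node d (S = 63.75): V_d = e^(−0.04)·[0.6462·14.7750 + 0.3538·43.4625] = 23.9461
Node 0 (S = 85): V_0 = e^(−0.04)·[0.6462·5.6971 + 0.3538·23.9461] = 11.6762

£11.68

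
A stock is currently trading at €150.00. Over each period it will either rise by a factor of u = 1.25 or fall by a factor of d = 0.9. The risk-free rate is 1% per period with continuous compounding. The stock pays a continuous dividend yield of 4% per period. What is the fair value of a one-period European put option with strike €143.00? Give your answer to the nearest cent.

Per-period risk-free factor R = e^0.01 = 1.0101; dividend-adjusted growth = e^(0.01−0.04) = 0.9704.
Risk-neutral probability p = (0.9704 − 0.9)/(1.25 − 0.9) = 0.0704/0.3500 = 0.2013
Terminal stock prices: S_u = 187.5, S_d = 135
Terminal payoffs (K − S): max(-44.5, 0) = 0, max(8, 0) = 8
Node 0 (S = 150): V_0 = e^(−0.01)·[0.2013·0.0000 + 0.7987·8.0000] = 6.3262

€6.33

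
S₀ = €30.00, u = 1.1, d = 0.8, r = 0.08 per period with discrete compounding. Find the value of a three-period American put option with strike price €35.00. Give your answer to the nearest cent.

€5.00

Risk-neutral probability p = (1 + 0.08 − 0.8)/(1.1 − 0.8) = 0.2800/0.3000 = 0.9333
Terminal stock prices: S_uuu = 39.93, S_uud = 29.04, S_udd = 21.12, S_ddd = 15.36
Terminal payoffs (K − S): max(-4.93, 0) = 0, max(5.96, 0) = 5.96, max(13.88, 0) = 13.88, max(19.64, 0) = 19.64
Node uu (S = 36.3): continuation = 1/1.08·[0.9333·0.0000 + 0.0667·5.9600] = 0.3679; exercise value = 0.0000 ≤ continuation, so V_uu = 0.3679
Node ud (S = 26.4): continuation = 1/1.08·[0.9333·5.9600 + 0.0667·13.8800] = 6.0074; exercise value = 8.6000 > continuation, so V_ud = 8.6000 (exercise)
Node dd (S = 19.2): continuation = 1/1.08·[0.9333·13.8800 + 0.0667·19.6400] = 13.2074; exercise value = 15.8000 > continuation, so V_dd = 15.8000 (exercise)
Node u (S = 33): continuation = 1/1.08·[0.9333·0.3679 + 0.0667·8.6000] = 0.8488; exercise value = 2.0000 > continuation, so V_u = 2.0000 (exercise)
Node d (S = 24): continuation = 1/1.08·[0.9333·8.6000 + 0.0667·15.8000] = 8.4074; exercise value = 11.0000 > continuation, so V_d = 11.0000 (exercise)
Node 0 (S = 30): continuation = 1/1.08·[0.9333·2.0000 + 0.0667·11.0000] = 2.4074; exercise value = 5.0000 > continuation, so V_0 = 5.0000 (exercise)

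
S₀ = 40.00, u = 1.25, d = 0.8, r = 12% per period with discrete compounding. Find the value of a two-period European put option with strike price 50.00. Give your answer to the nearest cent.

Risk-neutral probability p = (1 + 0.12 − 0.8)/(1.25 − 0.8) = 0.3200/0.4500 = 0.7111
Terminal stock prices: S_uu = 62.5, S_ud = 40, S_dd = 25.6
Terminal payoffs (K − S): max(-12.5, 0) = 0, max(10, 0) = 10, max(24.4, 0) = 24.4
Node u (S = 50): V_u = 1/1.12·[0.7111·0.0000 + 0.2889·10.0000] = 2.5794
Node d (S = 32): V_d = 1/1.12·[0.7111·10.0000 + 0.2889·24.4000] = 12.6429
Node 0 (S = 40): V_0 = 1/1.12·[0.7111·2.5794 + 0.2889·12.6429] = 4.8987

4.90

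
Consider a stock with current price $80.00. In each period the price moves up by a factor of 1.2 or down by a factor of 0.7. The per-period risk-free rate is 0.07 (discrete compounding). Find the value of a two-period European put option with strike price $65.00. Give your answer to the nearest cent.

Risk-neutral probability p = (1 + 0.07 − 0.7)/(1.2 − 0.7) = 0.3700/0.5000 = 0.7400
Terminal stock prices: S_uu = 115.2, S_ud = 67.2, S_dd = 39.2
Terminal payoffs (K − S): max(-50.2, 0) = 0, max(-2.2, 0) = 0, max(25.8, 0) = 25.8
Node u (S = 96): V_u = 1/1.07·[0.7400·0.0000 + 0.2600·0.0000] = 0.0000
Node d (S = 56): V_d = 1/1.07·[0.7400·0.0000 + 0.2600·25.8000] = 6.2692
Node 0 (S = 80): V_0 = 1/1.07·[0.7400·0.0000 + 0.2600·6.2692] = 1.5233

$1.52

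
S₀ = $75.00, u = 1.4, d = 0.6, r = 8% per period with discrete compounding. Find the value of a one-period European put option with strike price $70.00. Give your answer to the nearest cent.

$9.26

Risk-neutral probability p = (1 + 0.08 − 0.6)/(1.4 − 0.6) = 0.4800/0.8000 = 0.6000
Terminal stock prices: S_u = 105, S_d = 45
Terminal payoffs (K − S): max(-35, 0) = 0, max(25, 0) = 25
Node 0 (S = 75): V_0 = 1/1.08·[0.6000·0.0000 + 0.4000·25.0000] = 9.2593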